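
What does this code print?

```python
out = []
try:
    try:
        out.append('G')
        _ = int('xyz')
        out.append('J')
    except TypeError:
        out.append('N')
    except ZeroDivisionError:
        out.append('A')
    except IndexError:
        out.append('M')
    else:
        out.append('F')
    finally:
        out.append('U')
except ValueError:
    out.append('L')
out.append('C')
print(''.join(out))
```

Execution trace: 'G' (try body) → 'U' (finally) → 'L' (outer except ValueError) → 'C' (after the try/except). Output: GULC

Answer: GULC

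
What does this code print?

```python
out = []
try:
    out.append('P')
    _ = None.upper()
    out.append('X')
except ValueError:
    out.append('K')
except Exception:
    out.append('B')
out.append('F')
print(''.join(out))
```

Execution trace: 'P' (try body) → 'B' (except Exception) → 'F' (after the try/except). Output: PBF

Answer: PBF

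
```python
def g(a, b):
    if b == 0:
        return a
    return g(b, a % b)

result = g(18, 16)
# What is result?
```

g(18, 16) -> g(16, 2) -> g(2, 0) -> 2

Answer: 2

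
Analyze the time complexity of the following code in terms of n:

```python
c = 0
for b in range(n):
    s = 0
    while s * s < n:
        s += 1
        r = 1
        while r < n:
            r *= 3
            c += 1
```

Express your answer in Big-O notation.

Each loop level contributes: n × √n × log n. Multiplying the contributions gives O(n√n log n).

Answer: O(n√n log n)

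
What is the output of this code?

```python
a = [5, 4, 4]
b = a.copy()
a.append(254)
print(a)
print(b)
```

Key concept: list.copy() creates independent copy.
Step by step:
`a = [5, 4, 4]` → a = [5, 4, 4]
`b = a.copy()` → b = [5, 4, 4]
`a.append(254)` → a = [5, 4, 4, 254]
`print(a)` → prints [5, 4, 4, 254]
`print(b)` → prints [5, 4, 4]

Answer:
[5, 4, 4, 254]
[5, 4, 4]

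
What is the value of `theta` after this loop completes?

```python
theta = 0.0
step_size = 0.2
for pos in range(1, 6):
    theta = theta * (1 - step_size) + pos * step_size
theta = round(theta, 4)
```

Moving average with lr=0.2
`theta` takes the values: 0.0 → 0.2 → 0.56 → 1.048 → 1.6384 → 2.31072 → 2.3107

Answer: 2.3107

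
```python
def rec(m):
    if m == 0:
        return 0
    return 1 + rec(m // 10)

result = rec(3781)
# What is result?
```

Count of digits of 3781: 4

Answer: 4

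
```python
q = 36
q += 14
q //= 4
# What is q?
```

Trace:
`q = 36` → q = 36
`q += 14` → q = 50
`q //= 4` → q = 12
So q = 12

Answer: 12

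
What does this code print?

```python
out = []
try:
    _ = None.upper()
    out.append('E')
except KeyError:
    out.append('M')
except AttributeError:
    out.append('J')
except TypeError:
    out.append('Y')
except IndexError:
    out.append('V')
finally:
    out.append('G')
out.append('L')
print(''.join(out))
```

Execution trace: 'J' (except AttributeError) → 'G' (finally) → 'L' (after the try/except). Output: JGL

Answer: JGL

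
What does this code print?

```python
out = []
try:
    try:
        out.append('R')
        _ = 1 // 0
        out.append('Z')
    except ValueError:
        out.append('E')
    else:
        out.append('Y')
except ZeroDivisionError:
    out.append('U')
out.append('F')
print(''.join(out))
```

Execution trace: 'R' (try body) → 'U' (outer except ZeroDivisionError) → 'F' (after the try/except). Output: RUF

Answer: RUF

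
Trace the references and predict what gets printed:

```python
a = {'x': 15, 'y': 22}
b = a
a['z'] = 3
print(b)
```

Key concept: dict aliasing.
Step by step:
`a = {'x': 15, 'y': 22}` → a = {'x': 15, 'y': 22}
`b = a` → b = {'x': 15, 'y': 22} (same object as a)
`a['z'] = 3` → a = {'x': 15, 'y': 22, 'z': 3} (same object as b); b = {'x': 15, 'y': 22, 'z': 3} (same object as a)
`print(b)` → prints {'x': 15, 'y': 22, 'z': 3}

Answer: {'x': 15, 'y': 22, 'z': 3}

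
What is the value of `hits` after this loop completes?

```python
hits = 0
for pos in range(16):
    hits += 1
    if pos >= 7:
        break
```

Loop breaks when pos reaches 7, hits is 8
`hits` takes the values: 0 → 1 → 2 → 3 → 4 → 5 → 6 → 7 → 8

Answer: 8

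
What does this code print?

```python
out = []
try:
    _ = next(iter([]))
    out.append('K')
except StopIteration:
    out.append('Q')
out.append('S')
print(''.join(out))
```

Execution trace: 'Q' (except StopIteration) → 'S' (after the try/except). Output: QS

Answer: QS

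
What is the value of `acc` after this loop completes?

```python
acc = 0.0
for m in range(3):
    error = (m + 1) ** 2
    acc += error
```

Sum of squared losses 1² + 2² + ... + 3²
`acc` takes the values: 0.0 → 1.0 → 5.0 → 14.0

Answer: 14.0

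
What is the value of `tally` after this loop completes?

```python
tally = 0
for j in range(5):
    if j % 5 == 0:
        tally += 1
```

Count numbers divisible by 5 in range(5)
`tally` takes the values: 0 → 1

Answer: 1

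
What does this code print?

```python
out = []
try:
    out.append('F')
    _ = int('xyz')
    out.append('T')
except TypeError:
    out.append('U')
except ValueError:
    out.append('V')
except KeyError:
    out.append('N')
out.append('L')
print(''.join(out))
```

Execution trace: 'F' (try body) → 'V' (except ValueError) → 'L' (after the try/except). Output: FVL

Answer: FVL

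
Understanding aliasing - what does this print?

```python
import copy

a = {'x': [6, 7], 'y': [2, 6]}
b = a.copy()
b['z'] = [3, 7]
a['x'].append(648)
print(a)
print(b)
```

Key concept: shallow copy of dict with mutable values.
Step by step:
`a = {'x': [6, 7], 'y': [2, 6]}` → a = {'x': [6, 7], 'y': [2, 6]}
`b = a.copy()` → b = {'x': [6, 7], 'y': [2, 6]}
`b['z'] = [3, 7]` → b = {'x': [6, 7], 'y': [2, 6], 'z': [3, 7]}
`a['x'].append(648)` → a = {'x': [6, 7, 648], 'y': [2, 6]}; b = {'x': [6, 7, 648], 'y': [2, 6], 'z': [3, 7]}
`print(a)` → prints {'x': [6, 7, 648], 'y': [2, 6]}
`print(b)` → prints {'x': [6, 7, 648], 'y': [2, 6], 'z': [3, 7]}

Answer:
{'x': [6, 7, 648], 'y': [2, 6]}
{'x': [6, 7, 648], 'y': [2, 6], 'z': [3, 7]}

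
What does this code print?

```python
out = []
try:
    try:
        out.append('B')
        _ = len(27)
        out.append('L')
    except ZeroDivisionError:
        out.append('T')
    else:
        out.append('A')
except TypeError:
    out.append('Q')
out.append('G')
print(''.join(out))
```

Execution trace: 'B' (try body) → 'Q' (outer except TypeError) → 'G' (after the try/except). Output: BQG

Answer: BQG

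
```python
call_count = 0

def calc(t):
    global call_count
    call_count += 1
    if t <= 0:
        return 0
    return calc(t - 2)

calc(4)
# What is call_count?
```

Linear recursion stepping by 2: 3 calls from t=4 down to ≤0.

Answer: 3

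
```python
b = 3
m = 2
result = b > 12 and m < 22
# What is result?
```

Trace:
`b = 3` → b = 3
`m = 2` → m = 2
`result = b > 12 and m < 22` → result = False
So result = False

Answer: False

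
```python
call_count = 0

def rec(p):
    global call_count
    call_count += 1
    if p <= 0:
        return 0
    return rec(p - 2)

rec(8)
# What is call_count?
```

Linear recursion stepping by 2: 5 calls from p=8 down to ≤0.

Answer: 5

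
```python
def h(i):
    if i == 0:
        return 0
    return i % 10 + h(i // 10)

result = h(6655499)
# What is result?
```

Sum of digits of 6655499: 9 + 9 + 4 + 5 + 5 + 6 + 6 = 44

Answer: 44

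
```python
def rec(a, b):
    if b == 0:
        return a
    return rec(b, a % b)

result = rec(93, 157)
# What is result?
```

rec(93, 157) -> rec(157, 93) -> rec(93, 64) -> rec(64, 29) -> rec(29, 6) -> rec(6, 5) -> rec(5, 1) -> rec(1, 0) -> 1

Answer: 1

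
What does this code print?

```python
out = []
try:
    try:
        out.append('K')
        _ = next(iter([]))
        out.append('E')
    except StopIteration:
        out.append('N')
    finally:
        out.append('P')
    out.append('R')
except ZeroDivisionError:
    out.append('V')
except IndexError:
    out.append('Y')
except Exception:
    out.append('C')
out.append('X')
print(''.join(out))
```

Execution trace: 'K' (inner try body) → 'N' (inner except StopIteration) → 'P' (inner finally) → 'R' (try body, no exception) → 'X' (after the try/except). Output: KNPRX

Answer: KNPRX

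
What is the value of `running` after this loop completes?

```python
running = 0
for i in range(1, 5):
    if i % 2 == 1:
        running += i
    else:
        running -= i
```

Add odd, subtract even
`running` takes the values: 0 → 1 → -1 → 2 → -2

Answer: -2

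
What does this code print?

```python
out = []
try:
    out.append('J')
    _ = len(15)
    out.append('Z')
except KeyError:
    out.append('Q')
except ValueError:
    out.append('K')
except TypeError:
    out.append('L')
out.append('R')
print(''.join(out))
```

Execution trace: 'J' (try body) → 'L' (except TypeError) → 'R' (after the try/except). Output: JLR

Answer: JLR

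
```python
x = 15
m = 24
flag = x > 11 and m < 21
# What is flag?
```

Trace:
`x = 15` → x = 15
`m = 24` → m = 24
`flag = x > 11 and m < 21` → flag = False
So flag = False

Answer: False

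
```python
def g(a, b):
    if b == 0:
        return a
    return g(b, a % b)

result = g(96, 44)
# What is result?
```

g(96, 44) -> g(44, 8) -> g(8, 4) -> g(4, 0) -> 4

Answer: 4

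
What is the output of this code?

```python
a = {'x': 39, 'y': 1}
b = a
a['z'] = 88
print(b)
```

Key concept: dict aliasing.
Step by step:
`a = {'x': 39, 'y': 1}` → a = {'x': 39, 'y': 1}
`b = a` → b = {'x': 39, 'y': 1} (same object as a)
`a['z'] = 88` → a = {'x': 39, 'y': 1, 'z': 88} (same object as b); b = {'x': 39, 'y': 1, 'z': 88} (same object as a)
`print(b)` → prints {'x': 39, 'y': 1, 'z': 88}

Answer: {'x': 39, 'y': 1, 'z': 88}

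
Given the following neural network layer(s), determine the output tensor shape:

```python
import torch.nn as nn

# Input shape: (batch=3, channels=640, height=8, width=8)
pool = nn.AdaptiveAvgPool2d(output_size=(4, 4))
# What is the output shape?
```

Input: (3, 640, 8, 8) -> Output: (3, 640, 4, 4)

Answer: (3, 640, 4, 4)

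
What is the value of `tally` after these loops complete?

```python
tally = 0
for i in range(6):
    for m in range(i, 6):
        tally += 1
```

Upper triangle: 6 + 5 + ... + 1
`tally` takes the values: 0 → 1 → 2 → 3 → 4 → 5 → 6 → 7 → 8 → 9 → 10 → 11 → 12 → 13 → 14 → 15 → 16 → 17 → 18 → 19 → 20 → 21

Answer: 21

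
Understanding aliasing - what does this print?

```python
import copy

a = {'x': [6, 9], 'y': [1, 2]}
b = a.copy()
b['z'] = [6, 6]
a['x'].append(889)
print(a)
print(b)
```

Key concept: shallow copy of dict with mutable values.
Step by step:
`a = {'x': [6, 9], 'y': [1, 2]}` → a = {'x': [6, 9], 'y': [1, 2]}
`b = a.copy()` → b = {'x': [6, 9], 'y': [1, 2]}
`b['z'] = [6, 6]` → b = {'x': [6, 9], 'y': [1, 2], 'z': [6, 6]}
`a['x'].append(889)` → a = {'x': [6, 9, 889], 'y': [1, 2]}; b = {'x': [6, 9, 889], 'y': [1, 2], 'z': [6, 6]}
`print(a)` → prints {'x': [6, 9, 889], 'y': [1, 2]}
`print(b)` → prints {'x': [6, 9, 889], 'y': [1, 2], 'z': [6, 6]}

Answer:
{'x': [6, 9, 889], 'y': [1, 2]}
{'x': [6, 9, 889], 'y': [1, 2], 'z': [6, 6]}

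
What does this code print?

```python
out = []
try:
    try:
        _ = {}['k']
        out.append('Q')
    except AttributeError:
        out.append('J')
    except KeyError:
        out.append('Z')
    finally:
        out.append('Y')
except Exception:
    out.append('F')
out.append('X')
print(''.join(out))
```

Execution trace: 'Z' (inner except KeyError) → 'Y' (inner finally) → 'X' (after the try/except). Output: ZYX

Answer: ZYX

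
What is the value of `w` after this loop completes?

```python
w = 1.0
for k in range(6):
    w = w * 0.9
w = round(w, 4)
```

Exponential decay: 1.0 * 0.9^6
`w` takes the values: 1.0 → 0.9 → 0.81 → 0.729 → 0.6561 → 0.59049 → 0.531441 → 0.5314

Answer: 0.5314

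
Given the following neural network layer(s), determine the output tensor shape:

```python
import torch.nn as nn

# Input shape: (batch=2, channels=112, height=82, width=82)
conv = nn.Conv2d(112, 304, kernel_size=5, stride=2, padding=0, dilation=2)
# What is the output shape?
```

Input: (2, 112, 82, 82) -> Output: (2, 304, 37, 37)

Answer: (2, 304, 37, 37)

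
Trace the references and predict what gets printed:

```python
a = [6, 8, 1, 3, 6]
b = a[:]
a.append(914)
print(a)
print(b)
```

Key concept: slice [:] creates copy.
Step by step:
`a = [6, 8, 1, 3, 6]` → a = [6, 8, 1, 3, 6]
`b = a[:]` → b = [6, 8, 1, 3, 6]
`a.append(914)` → a = [6, 8, 1, 3, 6, 914]
`print(a)` → prints [6, 8, 1, 3, 6, 914]
`print(b)` → prints [6, 8, 1, 3, 6]

Answer:
[6, 8, 1, 3, 6, 914]
[6, 8, 1, 3, 6]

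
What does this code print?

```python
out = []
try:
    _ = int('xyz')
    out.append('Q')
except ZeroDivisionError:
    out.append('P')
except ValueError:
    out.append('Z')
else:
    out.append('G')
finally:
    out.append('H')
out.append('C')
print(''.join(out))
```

Execution trace: 'Z' (except ValueError) → 'H' (finally) → 'C' (after the try/except). Output: ZHC

Answer: ZHC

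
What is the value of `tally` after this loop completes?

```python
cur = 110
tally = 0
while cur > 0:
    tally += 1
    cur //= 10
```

Count digits by repeated division by 10
`tally` takes the values: 0 → 1 → 2 → 3

Answer: 3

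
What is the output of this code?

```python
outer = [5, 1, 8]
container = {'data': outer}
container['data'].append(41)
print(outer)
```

Key concept: dict holds reference to list.
Step by step:
`outer = [5, 1, 8]` → outer = [5, 1, 8]
`container = {'data': outer}` → container = {'data': [5, 1, 8]}
`container['data'].append(41)` → outer = [5, 1, 8, 41]; container = {'data': [5, 1, 8, 41]}
`print(outer)` → prints [5, 1, 8, 41]

Answer: [5, 1, 8, 41]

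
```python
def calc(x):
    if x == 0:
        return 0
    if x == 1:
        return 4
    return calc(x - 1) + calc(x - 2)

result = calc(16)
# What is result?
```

Build up from base cases: calc(0)=0, calc(1)=4, calc(2)=4, calc(3)=8, calc(4)=12, calc(5)=20, calc(6)=32, ..., calc(16)=3948

Answer: 3948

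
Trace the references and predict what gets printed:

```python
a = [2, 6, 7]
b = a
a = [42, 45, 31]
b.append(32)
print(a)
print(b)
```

Key concept: rebinding vs mutation: a is rebound to a new list, b still points at the original.
Step by step:
`a = [2, 6, 7]` → a = [2, 6, 7]
`b = a` → b = [2, 6, 7] (same object as a)
`a = [42, 45, 31]` → a = [42, 45, 31]
`b.append(32)` → b = [2, 6, 7, 32]
`print(a)` → prints [42, 45, 31]
`print(b)` → prints [2, 6, 7, 32]

Answer:
[42, 45, 31]
[2, 6, 7, 32]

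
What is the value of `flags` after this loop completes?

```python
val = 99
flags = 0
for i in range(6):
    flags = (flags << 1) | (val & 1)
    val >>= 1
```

Reverse lowest 6 bits of 99
`flags` takes the values: 0 → 1 → 3 → 6 → 12 → 24 → 49

Answer: 49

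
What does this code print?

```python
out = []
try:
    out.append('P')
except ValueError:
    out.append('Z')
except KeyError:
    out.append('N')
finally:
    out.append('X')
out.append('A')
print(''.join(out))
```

Execution trace: 'P' (try body, no exception) → 'X' (finally) → 'A' (after the try/except). Output: PXA

Answer: PXA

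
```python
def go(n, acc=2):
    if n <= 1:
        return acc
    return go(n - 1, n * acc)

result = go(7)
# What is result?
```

Accumulator trace (n, acc): (7, 2) -> (6, 14) -> (5, 84) -> (4, 420) -> (3, 1680) -> (2, 5040) -> (1, 10080) -> return 10080

Answer: 10080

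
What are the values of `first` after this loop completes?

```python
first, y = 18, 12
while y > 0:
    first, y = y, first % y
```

GCD of 18 and 12
`first` takes the values: 18 → 12 → 6

Answer: 6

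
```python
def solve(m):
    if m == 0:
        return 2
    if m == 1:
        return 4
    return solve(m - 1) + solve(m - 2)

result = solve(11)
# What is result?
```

Build up from base cases: solve(0)=2, solve(1)=4, solve(2)=6, solve(3)=10, solve(4)=16, solve(5)=26, solve(6)=42, ..., solve(11)=466

Answer: 466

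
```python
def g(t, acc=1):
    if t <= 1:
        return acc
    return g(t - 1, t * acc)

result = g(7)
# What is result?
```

Accumulator trace (n, acc): (7, 1) -> (6, 7) -> (5, 42) -> (4, 210) -> (3, 840) -> (2, 2520) -> (1, 5040) -> return 5040

Answer: 5040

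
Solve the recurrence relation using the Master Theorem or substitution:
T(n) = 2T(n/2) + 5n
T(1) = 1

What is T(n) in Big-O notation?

By Master Theorem: a=2, b=2, f(n)=5n. Since log_2(2) = 1 and f(n) = Θ(n^1), Case 2 applies. T(n) = O(n log n).

Answer: O(n log n)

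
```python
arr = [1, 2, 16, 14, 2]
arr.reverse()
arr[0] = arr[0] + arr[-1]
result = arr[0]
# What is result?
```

Trace:
`arr = [1, 2, 16, 14, 2]` → arr = [1, 2, 16, 14, 2]
`arr.reverse()` → arr = [2, 14, 16, 2, 1]
`arr[0] = arr[0] + arr[-1]` → arr = [3, 14, 16, 2, 1]
`result = arr[0]` → result = 3
So result = 3

Answer: 3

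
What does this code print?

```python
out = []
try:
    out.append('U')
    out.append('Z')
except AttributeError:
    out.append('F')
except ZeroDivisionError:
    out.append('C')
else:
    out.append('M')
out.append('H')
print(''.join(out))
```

Execution trace: 'U' (try body) → 'Z' (try body, no exception) → 'M' (else) → 'H' (after the try/except). Output: UZMH

Answer: UZMH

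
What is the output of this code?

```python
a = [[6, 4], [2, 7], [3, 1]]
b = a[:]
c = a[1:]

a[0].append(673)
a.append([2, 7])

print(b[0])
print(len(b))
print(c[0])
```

Key concept: slice with nested mutation.
Step by step:
`a = [[6, 4], [2, 7], [3, 1]]` → a = [[6, 4], [2, 7], [3, 1]]
`b = a[:]` → b = [[6, 4], [2, 7], [3, 1]]
`c = a[1:]` → c = [[2, 7], [3, 1]]
`a[0].append(673)` → a = [[6, 4, 673], [2, 7], [3, 1]]; b = [[6, 4, 673], [2, 7], [3, 1]]
`a.append([2, 7])` → a = [[6, 4, 673], [2, 7], [3, 1], [2, 7]]
`print(b[0])` → prints [6, 4, 673]
`print(len(b))` → prints 3
`print(c[0])` → prints [2, 7]

Answer:
[6, 4, 673]
3
[2, 7]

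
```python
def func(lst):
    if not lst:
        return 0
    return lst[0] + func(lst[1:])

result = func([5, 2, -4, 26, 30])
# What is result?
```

5 + 2 + (-4) + 26 + 30 + 0 = 59

Answer: 59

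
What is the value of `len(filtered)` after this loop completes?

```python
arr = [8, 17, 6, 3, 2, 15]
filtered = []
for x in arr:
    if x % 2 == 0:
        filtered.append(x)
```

Count even numbers in [8, 17, 6, 3, 2, 15]
`filtered` takes the values: [] → [8] → [8, 6] → [8, 6, 2]
So `len(filtered)` = 3

Answer: 3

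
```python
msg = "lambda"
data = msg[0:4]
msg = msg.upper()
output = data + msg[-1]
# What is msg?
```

Trace:
`msg = "lambda"` → msg = 'lambda'
`data = msg[0:4]` → data = 'lamb'
`msg = msg.upper()` → msg = 'LAMBDA'
`output = data + msg[-1]` → output = 'lambA'
So msg = 'LAMBDA'

Answer: 'LAMBDA'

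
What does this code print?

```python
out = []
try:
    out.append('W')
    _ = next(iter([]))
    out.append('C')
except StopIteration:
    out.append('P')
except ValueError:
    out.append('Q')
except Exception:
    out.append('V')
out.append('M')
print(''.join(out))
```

Execution trace: 'W' (try body) → 'P' (except StopIteration) → 'M' (after the try/except). Output: WPM

Answer: WPM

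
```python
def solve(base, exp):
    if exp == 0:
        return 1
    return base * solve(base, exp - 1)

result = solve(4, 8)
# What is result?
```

solve(4, 8) = 4 * 4 * 4 * 4 * 4 * 4 * 4 * 4 = 65536

Answer: 65536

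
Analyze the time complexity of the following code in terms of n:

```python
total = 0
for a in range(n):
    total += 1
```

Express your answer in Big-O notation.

Each loop level contributes: n. Multiplying the contributions gives O(n).

Answer: O(n)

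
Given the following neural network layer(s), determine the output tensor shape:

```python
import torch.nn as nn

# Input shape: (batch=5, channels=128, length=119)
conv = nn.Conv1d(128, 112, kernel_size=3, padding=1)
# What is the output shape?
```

Input: (5, 128, 119) -> Output: (5, 112, 119)

Answer: (5, 112, 119)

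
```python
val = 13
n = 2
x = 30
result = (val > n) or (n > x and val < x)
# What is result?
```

Trace:
`val = 13` → val = 13
`n = 2` → n = 2
`x = 30` → x = 30
`result = (val > n) or (n > x and val < x)` → result = True
So result = True

Answer: True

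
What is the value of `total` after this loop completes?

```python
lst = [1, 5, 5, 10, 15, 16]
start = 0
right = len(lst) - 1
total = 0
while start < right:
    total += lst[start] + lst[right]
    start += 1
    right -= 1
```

Sum of pairs from ends
`total` takes the values: 0 → 17 → 37 → 52

Answer: 52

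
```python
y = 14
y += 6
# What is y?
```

Trace:
`y = 14` → y = 14
`y += 6` → y = 20
So y = 20

Answer: 20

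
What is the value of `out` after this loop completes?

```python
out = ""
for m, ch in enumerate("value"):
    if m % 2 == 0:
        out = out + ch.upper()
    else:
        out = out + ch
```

Uppercase even positions in 'value'
`out` takes the values: "" → "V" → "Va" → "VaL" → "VaLu" → "VaLuE"

Answer: "VaLuE"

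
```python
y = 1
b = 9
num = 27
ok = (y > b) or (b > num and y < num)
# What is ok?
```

Trace:
`y = 1` → y = 1
`b = 9` → b = 9
`num = 27` → num = 27
`ok = (y > b) or (b > num and y < num)` → ok = False
So ok = False

Answer: False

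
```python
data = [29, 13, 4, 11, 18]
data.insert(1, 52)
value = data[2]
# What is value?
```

Trace:
`data = [29, 13, 4, 11, 18]` → data = [29, 13, 4, 11, 18]
`data.insert(1, 52)` → data = [29, 52, 13, 4, 11, 18]
`value = data[2]` → value = 13
So value = 13

Answer: 13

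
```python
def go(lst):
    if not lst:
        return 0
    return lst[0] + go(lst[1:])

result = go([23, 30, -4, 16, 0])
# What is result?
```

23 + 30 + (-4) + 16 + 0 + 0 = 65

Answer: 65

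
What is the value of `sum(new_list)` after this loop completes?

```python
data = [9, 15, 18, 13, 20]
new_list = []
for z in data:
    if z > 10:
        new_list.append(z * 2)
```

Sum of doubled values > 10
`new_list` takes the values: [] → [30] → [30, 36] → [30, 36, 26] → [30, 36, 26, 40]
So `sum(new_list)` = 132

Answer: 132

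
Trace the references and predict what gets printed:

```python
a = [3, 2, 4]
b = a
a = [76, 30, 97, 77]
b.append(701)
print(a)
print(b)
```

Key concept: rebinding vs mutation: a is rebound to a new list, b still points at the original.
Step by step:
`a = [3, 2, 4]` → a = [3, 2, 4]
`b = a` → b = [3, 2, 4] (same object as a)
`a = [76, 30, 97, 77]` → a = [76, 30, 97, 77]
`b.append(701)` → b = [3, 2, 4, 701]
`print(a)` → prints [76, 30, 97, 77]
`print(b)` → prints [3, 2, 4, 701]

Answer:
[76, 30, 97, 77]
[3, 2, 4, 701]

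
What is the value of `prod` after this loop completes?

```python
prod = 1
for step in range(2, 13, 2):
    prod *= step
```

Product of even numbers 2 to 12
`prod` takes the values: 1 → 2 → 8 → 48 → 384 → 3840 → 46080

Answer: 46080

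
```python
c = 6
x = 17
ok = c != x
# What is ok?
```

Trace:
`c = 6` → c = 6
`x = 17` → x = 17
`ok = c != x` → ok = True
So ok = True

Answer: True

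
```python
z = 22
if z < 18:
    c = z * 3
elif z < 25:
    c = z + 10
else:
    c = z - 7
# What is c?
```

Trace:
`z = 22` → z = 22
`if z < 18: ...` → z < 18 is False, z < 25 is True → c = 32
So c = 32

Answer: 32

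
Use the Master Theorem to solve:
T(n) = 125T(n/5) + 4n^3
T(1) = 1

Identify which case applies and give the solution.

a=125, b=5, f(n)=4n^3. log_5(125) = 3. Since c=3 = 3, Case 2 applies: T(n) = Θ(n^log_b(a) · log n) = O(n^3 log n).

Answer: O(n^3 log n) - Case 2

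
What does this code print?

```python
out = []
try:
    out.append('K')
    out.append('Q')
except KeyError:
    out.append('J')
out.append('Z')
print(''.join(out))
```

Execution trace: 'K' (try body) → 'Q' (try body, no exception) → 'Z' (after the try/except). Output: KQZ

Answer: KQZ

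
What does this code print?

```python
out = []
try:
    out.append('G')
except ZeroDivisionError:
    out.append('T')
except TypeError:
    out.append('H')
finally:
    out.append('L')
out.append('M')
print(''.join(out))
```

Execution trace: 'G' (try body, no exception) → 'L' (finally) → 'M' (after the try/except). Output: GLM

Answer: GLM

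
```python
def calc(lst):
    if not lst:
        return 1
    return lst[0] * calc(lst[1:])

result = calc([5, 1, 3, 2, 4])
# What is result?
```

Product over [5, 1, 3, 2, 4] = 5 * 1 * 3 * 2 * 4 = 120

Answer: 120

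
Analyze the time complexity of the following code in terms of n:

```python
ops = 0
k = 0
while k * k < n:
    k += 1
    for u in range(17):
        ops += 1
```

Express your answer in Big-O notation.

Each loop level contributes: √n × 1. Multiplying the contributions gives O(√n).

Answer: O(√n)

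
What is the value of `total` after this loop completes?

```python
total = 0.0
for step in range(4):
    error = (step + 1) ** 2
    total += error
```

Sum of squared losses 1² + 2² + ... + 4²
`total` takes the values: 0.0 → 1.0 → 5.0 → 14.0 → 30.0

Answer: 30.0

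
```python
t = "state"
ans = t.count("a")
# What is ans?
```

Trace:
`t = "state"` → t = 'state'
`ans = t.count("a")` → ans = 1
So ans = 1

Answer: 1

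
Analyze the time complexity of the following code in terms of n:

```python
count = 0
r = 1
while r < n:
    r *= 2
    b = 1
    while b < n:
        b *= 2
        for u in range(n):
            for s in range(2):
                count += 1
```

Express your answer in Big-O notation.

Each loop level contributes: log n × log n × n × 1. Multiplying the contributions gives O(n log² n).

Answer: O(n log² n)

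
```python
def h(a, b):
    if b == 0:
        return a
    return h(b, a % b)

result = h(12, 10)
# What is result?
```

h(12, 10) -> h(10, 2) -> h(2, 0) -> 2

Answer: 2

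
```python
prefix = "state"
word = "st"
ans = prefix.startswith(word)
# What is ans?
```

Trace:
`prefix = "state"` → prefix = 'state'
`word = "st"` → word = 'st'
`ans = prefix.startswith(word)` → ans = True
So ans = True

Answer: True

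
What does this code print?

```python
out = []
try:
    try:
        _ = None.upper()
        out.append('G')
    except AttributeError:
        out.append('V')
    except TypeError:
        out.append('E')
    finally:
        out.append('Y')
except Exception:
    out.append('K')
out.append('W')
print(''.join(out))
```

Execution trace: 'V' (inner except AttributeError) → 'Y' (inner finally) → 'W' (after the try/except). Output: VYW

Answer: VYW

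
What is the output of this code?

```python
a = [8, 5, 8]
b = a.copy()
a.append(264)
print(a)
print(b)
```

Key concept: list.copy() creates independent copy.
Step by step:
`a = [8, 5, 8]` → a = [8, 5, 8]
`b = a.copy()` → b = [8, 5, 8]
`a.append(264)` → a = [8, 5, 8, 264]
`print(a)` → prints [8, 5, 8, 264]
`print(b)` → prints [8, 5, 8]

Answer:
[8, 5, 8, 264]
[8, 5, 8]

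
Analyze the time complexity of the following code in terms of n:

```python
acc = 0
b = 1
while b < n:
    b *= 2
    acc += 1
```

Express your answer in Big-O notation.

Each loop level contributes: log n. Multiplying the contributions gives O(log n).

Answer: O(log n)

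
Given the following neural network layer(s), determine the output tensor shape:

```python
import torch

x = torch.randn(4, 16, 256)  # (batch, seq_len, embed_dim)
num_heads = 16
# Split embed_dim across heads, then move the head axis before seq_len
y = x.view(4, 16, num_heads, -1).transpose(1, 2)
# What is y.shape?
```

Input: (4, 16, 256) -> head_dim = 256 // 16 = 16; after view: (4, 16, 16, 16) -> after transpose(1, 2): (4, 16, 16, 16) -> Output: (4, 16, 16, 16)

Answer: (4, 16, 16, 16)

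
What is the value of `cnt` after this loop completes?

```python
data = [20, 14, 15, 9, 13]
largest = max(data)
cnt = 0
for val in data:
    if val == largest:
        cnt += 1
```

Count of max value 20 in [20, 14, 15, 9, 13]
`cnt` takes the values: 0 → 1

Answer: 1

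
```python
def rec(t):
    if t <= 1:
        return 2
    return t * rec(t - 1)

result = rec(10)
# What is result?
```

rec(10) = 10 * 9 * 8 * 7 * 6 * 5 * 4 * 3 * 2 * 2 = 7257600

Answer: 7257600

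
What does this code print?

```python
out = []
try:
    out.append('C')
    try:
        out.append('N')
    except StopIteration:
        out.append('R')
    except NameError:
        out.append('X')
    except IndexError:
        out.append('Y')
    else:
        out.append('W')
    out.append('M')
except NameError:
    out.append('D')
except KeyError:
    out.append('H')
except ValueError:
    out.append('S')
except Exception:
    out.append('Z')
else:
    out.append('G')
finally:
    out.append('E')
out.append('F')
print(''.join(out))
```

Execution trace: 'C' (try body) → 'N' (inner try body, no exception) → 'W' (inner else) → 'M' (try body, no exception) → 'G' (else) → 'E' (finally) → 'F' (after the try/except). Output: CNWMGEF

Answer: CNWMGEF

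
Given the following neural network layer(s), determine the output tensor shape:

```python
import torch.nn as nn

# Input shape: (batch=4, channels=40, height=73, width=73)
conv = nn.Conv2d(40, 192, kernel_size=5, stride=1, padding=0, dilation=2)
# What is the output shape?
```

Input: (4, 40, 73, 73) -> Output: (4, 192, 65, 65)

Answer: (4, 192, 65, 65)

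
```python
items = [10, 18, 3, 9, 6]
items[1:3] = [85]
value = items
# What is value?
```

Trace:
`items = [10, 18, 3, 9, 6]` → items = [10, 18, 3, 9, 6]
`items[1:3] = [85]` → items = [10, 85, 9, 6]
`value = items` → value = [10, 85, 9, 6]
So value = [10, 85, 9, 6]

Answer: [10, 85, 9, 6]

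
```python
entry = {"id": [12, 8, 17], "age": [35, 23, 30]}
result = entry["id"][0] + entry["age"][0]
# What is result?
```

Trace:
`entry = {"id": [12, 8, 17], "age": [35, 23, 30]}` → entry = {'id': [12, 8, 17], 'age': [35, 23, 30]}
`result = entry["id"][0] + entry["age"][0]` → result = 47
So result = 47

Answer: 47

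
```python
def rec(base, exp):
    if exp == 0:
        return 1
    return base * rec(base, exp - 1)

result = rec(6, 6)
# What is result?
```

rec(6, 6) = 6 * 6 * 6 * 6 * 6 * 6 = 46656

Answer: 46656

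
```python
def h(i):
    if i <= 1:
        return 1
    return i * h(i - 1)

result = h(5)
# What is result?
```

h(5) = 5 * 4 * 3 * 2 * 1 = 120

Answer: 120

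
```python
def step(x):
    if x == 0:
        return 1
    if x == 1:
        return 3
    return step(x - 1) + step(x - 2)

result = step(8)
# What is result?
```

Build up from base cases: step(0)=1, step(1)=3, step(2)=4, step(3)=7, step(4)=11, step(5)=18, step(6)=29, ..., step(8)=76

Answer: 76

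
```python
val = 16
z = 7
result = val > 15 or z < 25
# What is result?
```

Trace:
`val = 16` → val = 16
`z = 7` → z = 7
`result = val > 15 or z < 25` → result = True
So result = True

Answer: True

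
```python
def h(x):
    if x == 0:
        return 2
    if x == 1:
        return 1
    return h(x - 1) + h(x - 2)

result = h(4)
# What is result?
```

Build up from base cases: h(0)=2, h(1)=1, h(2)=3, h(3)=4, h(4)=7

Answer: 7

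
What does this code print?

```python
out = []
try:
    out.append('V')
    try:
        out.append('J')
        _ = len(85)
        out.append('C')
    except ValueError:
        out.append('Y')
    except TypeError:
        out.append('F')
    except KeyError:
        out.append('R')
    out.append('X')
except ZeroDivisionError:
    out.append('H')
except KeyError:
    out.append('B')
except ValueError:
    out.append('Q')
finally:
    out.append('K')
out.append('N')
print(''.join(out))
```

Execution trace: 'V' (try body) → 'J' (inner try body) → 'F' (inner except TypeError) → 'X' (try body, no exception) → 'K' (finally) → 'N' (after the try/except). Output: VJFXKN

Answer: VJFXKN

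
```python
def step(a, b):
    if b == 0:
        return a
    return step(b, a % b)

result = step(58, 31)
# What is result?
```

step(58, 31) -> step(31, 27) -> step(27, 4) -> step(4, 3) -> step(3, 1) -> step(1, 0) -> 1

Answer: 1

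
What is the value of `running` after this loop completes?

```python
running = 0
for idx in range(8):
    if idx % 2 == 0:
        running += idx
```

Sum of even numbers 0 to 7
`running` takes the values: 0 → 2 → 6 → 12

Answer: 12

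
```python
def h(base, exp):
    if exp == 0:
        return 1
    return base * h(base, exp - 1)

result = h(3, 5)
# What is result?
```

h(3, 5) = 3 * 3 * 3 * 3 * 3 = 243

Answer: 243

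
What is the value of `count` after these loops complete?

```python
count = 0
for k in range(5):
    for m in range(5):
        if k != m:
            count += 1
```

5² - 5 (exclude diagonal)
`count` takes the values: 0 → 1 → 2 → 3 → 4 → 5 → 6 → 7 → 8 → 9 → 10 → 11 → 12 → 13 → 14 → 15 → 16 → 17 → 18 → 19 → 20

Answer: 20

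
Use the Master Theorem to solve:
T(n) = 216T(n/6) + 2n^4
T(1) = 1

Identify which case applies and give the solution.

a=216, b=6, f(n)=2n^4. log_6(216) = 3. Since c=4 > 3 and the regularity condition holds (216(n/6)^4 = (216/6^4)n^4 with 216/6^4 < 1), Case 3 applies: T(n) = Θ(f(n)) = O(n^4).

Answer: O(n^4) - Case 3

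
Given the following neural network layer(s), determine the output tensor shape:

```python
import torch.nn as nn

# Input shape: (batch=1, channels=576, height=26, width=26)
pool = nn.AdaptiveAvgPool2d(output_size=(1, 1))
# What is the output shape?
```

Input: (1, 576, 26, 26) -> Output: (1, 576, 1, 1)

Answer: (1, 576, 1, 1)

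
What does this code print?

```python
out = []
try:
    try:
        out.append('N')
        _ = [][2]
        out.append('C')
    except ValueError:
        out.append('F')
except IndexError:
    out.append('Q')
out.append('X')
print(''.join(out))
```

Execution trace: 'N' (try body) → 'Q' (outer except IndexError) → 'X' (after the try/except). Output: NQX

Answer: NQX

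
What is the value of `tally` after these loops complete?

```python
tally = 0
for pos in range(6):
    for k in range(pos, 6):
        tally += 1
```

Upper triangle: 6 + 5 + ... + 1
`tally` takes the values: 0 → 1 → 2 → 3 → 4 → 5 → 6 → 7 → 8 → 9 → 10 → 11 → 12 → 13 → 14 → 15 → 16 → 17 → 18 → 19 → 20 → 21

Answer: 21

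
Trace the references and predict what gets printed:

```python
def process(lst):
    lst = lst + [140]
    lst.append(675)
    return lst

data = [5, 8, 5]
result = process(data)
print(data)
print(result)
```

Key concept: rebinding parameter vs mutation.
Step by step:
`data = [5, 8, 5]` → data = [5, 8, 5]
`result = process(data)` → result = [5, 8, 5, 140, 675]
`print(data)` → prints [5, 8, 5]
`print(result)` → prints [5, 8, 5, 140, 675]

Answer:
[5, 8, 5]
[5, 8, 5, 140, 675]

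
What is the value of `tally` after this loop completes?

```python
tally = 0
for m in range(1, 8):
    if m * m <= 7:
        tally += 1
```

Count numbers where m² ≤ 7
`tally` takes the values: 0 → 1 → 2

Answer: 2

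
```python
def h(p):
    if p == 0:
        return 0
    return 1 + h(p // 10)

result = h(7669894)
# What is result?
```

Count of digits of 7669894: 7

Answer: 7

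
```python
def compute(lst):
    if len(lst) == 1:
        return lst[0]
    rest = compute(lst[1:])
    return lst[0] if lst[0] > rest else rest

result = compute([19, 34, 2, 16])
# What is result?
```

Recursive max over [19, 34, 2, 16] = 34

Answer: 34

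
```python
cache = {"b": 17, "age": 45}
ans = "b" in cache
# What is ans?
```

Trace:
`cache = {"b": 17, "age": 45}` → cache = {'b': 17, 'age': 45}
`ans = "b" in cache` → ans = True
So ans = True

Answer: True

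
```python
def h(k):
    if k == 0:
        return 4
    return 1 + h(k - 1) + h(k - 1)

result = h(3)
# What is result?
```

h(k) = 1 + 2·h(k-1), h(0)=4. Closed form: (4+1)·2^3 - 1 = 39.

Answer: 39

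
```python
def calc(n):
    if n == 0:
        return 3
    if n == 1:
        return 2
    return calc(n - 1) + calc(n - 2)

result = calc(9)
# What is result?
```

Build up from base cases: calc(0)=3, calc(1)=2, calc(2)=5, calc(3)=7, calc(4)=12, calc(5)=19, calc(6)=31, ..., calc(9)=131

Answer: 131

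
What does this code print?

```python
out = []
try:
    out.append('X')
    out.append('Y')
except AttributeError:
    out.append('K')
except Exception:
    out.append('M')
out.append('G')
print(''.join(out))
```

Execution trace: 'X' (try body) → 'Y' (try body, no exception) → 'G' (after the try/except). Output: XYG

Answer: XYG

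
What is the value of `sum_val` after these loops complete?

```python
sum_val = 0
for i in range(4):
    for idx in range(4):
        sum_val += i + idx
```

Sum of all i+idx for i,idx in 4x4
`sum_val` takes the values: 0 → 1 → 3 → 6 → 7 → 9 → 12 → 16 → 18 → 21 → 25 → 30 → 33 → 37 → 42 → 48

Answer: 48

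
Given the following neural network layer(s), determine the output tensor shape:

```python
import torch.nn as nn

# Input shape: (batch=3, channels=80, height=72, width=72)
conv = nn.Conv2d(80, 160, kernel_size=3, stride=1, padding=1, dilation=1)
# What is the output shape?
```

Input: (3, 80, 72, 72) -> Output: (3, 160, 72, 72)

Answer: (3, 160, 72, 72)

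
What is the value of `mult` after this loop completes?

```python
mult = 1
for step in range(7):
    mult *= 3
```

3^7 = 2187
`mult` takes the values: 1 → 3 → 9 → 27 → 81 → 243 → 729 → 2187

Answer: 2187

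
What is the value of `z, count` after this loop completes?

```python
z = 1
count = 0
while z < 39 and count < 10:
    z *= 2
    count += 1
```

Double until >= 39 or 10 iterations
`z, count` takes the values: (1, 0) → (2, 0) → (2, 1) → (4, 1) → (4, 2) → (8, 2) → (8, 3) → (16, 3) → (16, 4) → (32, 4) → (32, 5) → (64, 5) → (64, 6)

Answer: 64, 6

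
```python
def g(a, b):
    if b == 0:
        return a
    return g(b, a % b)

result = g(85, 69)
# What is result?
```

g(85, 69) -> g(69, 16) -> g(16, 5) -> g(5, 1) -> g(1, 0) -> 1

Answer: 1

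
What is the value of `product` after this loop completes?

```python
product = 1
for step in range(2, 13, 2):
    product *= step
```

Product of even numbers 2 to 12
`product` takes the values: 1 → 2 → 8 → 48 → 384 → 3840 → 46080

Answer: 46080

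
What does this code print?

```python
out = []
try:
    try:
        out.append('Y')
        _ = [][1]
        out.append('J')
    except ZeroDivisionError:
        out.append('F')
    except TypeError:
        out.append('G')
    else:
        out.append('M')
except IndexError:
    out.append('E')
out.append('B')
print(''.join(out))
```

Execution trace: 'Y' (inner try body) → 'E' (outer except IndexError) → 'B' (after the try/except). Output: YEB

Answer: YEB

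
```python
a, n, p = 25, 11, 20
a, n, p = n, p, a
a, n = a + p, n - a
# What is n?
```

Trace:
`a, n, p = 25, 11, 20` → a = 25; n = 11; p = 20
`a, n, p = n, p, a` → a = 11; n = 20; p = 25
`a, n = a + p, n - a` → a = 36; n = 9
So n = 9

Answer: 9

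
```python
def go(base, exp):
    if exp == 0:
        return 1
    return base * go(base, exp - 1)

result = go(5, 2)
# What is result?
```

go(5, 2) = 5 * 5 = 25

Answer: 25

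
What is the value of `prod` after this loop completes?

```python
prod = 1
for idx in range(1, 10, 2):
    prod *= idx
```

Product of 1, 3, 5, ... up to 9
`prod` takes the values: 1 → 3 → 15 → 105 → 945

Answer: 945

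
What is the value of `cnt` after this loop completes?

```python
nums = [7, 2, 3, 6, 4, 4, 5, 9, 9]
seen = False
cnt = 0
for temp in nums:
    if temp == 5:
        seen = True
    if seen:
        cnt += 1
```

Count elements after first 5 in [7, 2, 3, 6, 4, 4, 5, 9, 9]
`cnt` takes the values: 0 → 1 → 2 → 3

Answer: 3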